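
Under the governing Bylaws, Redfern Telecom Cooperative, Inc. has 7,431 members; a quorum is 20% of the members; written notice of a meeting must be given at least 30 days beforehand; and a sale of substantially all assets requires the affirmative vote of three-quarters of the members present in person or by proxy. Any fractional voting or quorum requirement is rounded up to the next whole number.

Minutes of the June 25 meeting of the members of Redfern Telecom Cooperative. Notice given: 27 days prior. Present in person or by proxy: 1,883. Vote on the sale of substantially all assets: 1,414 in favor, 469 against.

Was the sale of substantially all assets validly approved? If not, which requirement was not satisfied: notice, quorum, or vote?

Notice: 27 days given; 30 required. Not satisfied.
Quorum: 20% of 7,431 = 1,486.20, rounded up to 1,487; 1,883 present. Satisfied.
Vote: requires three-fourths of those present (1,883); 3/4 of 1883 = 1412.25, rounded up to 1413, so 1,413 needed; 1,414 in favor. Satisfied.

Invalid — notice requirement not satisfied.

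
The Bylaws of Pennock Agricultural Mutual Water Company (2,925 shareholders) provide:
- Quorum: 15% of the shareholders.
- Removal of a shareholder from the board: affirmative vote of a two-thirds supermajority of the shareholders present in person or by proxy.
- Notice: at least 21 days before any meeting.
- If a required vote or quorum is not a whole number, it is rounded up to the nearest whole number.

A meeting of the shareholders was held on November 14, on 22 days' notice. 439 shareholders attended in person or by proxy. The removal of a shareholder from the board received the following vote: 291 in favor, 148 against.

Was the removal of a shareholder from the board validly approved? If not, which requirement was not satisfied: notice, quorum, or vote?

Invalid — vote requirement not satisfied.

Notice: 22 days given; 21 required. Satisfied.
Quorum: 15% of 2,925 = 438.75, rounded up to 439; 439 present. Satisfied.
Vote: requires two-thirds of those present (439); 2/3 of 439 = 292.67, rounded up to 293, so 293 needed; 291 in favor. Not satisfied.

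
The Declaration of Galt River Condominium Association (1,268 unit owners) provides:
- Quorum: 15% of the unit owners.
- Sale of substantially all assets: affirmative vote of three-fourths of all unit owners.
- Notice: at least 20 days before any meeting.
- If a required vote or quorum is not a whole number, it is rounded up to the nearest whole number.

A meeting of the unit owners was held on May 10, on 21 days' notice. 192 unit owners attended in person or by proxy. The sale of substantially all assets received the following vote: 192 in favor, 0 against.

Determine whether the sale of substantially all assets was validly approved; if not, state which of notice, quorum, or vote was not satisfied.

Notice: 21 days given; 20 required. Satisfied.
Quorum: 15% of 1,268 = 190.20, rounded up to 191; 192 present. Satisfied.
Vote: requires three-fourths of all unit owners (1,268); 3/4 of 1268 = 951, so 951 needed; 192 in favor. Not satisfied.

Invalid — vote requirement not satisfied.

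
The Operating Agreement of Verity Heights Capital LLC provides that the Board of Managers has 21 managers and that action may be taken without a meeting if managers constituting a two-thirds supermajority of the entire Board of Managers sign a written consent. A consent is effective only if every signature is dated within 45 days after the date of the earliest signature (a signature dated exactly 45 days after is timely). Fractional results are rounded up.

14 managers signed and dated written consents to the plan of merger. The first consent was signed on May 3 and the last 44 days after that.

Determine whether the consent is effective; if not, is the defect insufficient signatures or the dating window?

Signatures required: a two-thirds supermajority of 21 — 2/3 of 21 = 14, so 14 needed; 14 signed. Sufficient.
Dating window: the latest signature is 44 days after the earliest; the limit is 45 days. Within the window.

Effective — both the signature and dating-window requirements are satisfied.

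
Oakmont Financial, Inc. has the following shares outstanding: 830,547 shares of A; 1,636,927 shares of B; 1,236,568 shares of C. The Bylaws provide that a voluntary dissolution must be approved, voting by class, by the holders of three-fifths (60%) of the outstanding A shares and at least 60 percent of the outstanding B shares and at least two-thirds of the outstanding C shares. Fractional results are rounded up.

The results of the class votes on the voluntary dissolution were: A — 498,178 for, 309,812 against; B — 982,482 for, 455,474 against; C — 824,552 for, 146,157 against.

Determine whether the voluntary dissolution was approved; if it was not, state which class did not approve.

Not approved — the A shares did not give the required vote.

A: 3/5 of 830547 = 498328.20, rounded up to 498329; 498,329 required, 498,178 in favor — not approved.
B: 3/5 of 1636927 = 982156.20, rounded up to 982157; 982,157 required, 982,482 in favor — approved.
C: 2/3 of 1236568 = 824378.67, rounded up to 824379; 824,379 required, 824,552 in favor — approved.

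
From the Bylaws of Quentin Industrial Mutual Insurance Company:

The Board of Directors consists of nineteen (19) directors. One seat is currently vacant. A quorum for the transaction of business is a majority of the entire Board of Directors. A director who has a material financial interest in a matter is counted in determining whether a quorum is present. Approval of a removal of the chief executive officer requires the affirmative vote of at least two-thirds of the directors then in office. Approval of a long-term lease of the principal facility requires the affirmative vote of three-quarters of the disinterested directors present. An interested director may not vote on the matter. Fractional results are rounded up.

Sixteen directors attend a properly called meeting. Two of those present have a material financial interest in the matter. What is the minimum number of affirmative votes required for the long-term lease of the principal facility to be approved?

11

The long-term lease of the principal facility requires three-fourths of the disinterested directors present (16 − 2 = 14).
3/4 of 14 = 10.50, rounded up to 11.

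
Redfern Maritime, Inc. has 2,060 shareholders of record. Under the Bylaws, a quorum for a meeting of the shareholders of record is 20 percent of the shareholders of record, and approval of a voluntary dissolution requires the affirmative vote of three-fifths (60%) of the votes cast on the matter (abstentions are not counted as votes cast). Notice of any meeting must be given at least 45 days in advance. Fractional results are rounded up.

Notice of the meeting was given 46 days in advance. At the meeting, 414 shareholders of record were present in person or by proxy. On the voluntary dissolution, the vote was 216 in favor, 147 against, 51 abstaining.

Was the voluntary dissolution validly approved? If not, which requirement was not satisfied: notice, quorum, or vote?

Invalid — vote requirement not satisfied.

Notice: 46 days given; 45 required. Satisfied.
Quorum: 20% of 2,060 = 412; 414 present. Satisfied.
Vote: requires three-fifths of the votes cast (414 − 51 abstaining = 363); 3/5 of 363 = 217.80, rounded up to 218, so 218 needed; 216 in favor. Not satisfied.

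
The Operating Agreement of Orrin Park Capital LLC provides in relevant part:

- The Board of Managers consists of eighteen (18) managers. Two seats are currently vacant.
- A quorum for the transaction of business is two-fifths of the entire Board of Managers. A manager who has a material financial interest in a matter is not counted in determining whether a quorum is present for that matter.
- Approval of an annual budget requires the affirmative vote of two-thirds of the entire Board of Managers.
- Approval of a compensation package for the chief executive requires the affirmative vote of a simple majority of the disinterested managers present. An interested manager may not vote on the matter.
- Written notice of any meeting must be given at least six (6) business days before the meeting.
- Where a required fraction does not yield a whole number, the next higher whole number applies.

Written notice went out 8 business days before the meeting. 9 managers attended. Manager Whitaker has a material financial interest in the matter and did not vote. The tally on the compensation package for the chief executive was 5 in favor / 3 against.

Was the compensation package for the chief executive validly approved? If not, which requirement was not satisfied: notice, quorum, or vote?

Valid — all requirements satisfied.

Notice: 8 business days given; 6 required (8 ≥ 6). Satisfied.
Quorum: 9 present, but the 1 interested manager does not count, leaving 8. Quorum is 8. Satisfied.
Vote: the compensation package for the chief executive requires a majority of the disinterested managers present (9 − 1 = 8). A majority of 8 is 5, so 5 affirmative votes are needed; 5 voted in favor. Satisfied.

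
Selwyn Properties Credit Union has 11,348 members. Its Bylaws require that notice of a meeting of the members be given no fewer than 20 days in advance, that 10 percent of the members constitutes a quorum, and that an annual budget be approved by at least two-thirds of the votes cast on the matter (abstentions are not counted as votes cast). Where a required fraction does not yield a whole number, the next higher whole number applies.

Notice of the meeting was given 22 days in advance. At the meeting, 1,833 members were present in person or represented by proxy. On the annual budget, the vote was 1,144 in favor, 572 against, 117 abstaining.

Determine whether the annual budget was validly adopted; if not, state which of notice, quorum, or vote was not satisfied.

Notice: 22 days given; 20 required. Satisfied.
Quorum: 10% of 11,348 = 1,134.80, rounded up to 1,135; 1,833 present. Satisfied.
Vote: requires two-thirds of the votes cast (1,833 − 117 abstaining = 1,716); 2/3 of 1716 = 1144, so 1,144 needed; 1,144 in favor. Satisfied.

Valid — all requirements satisfied.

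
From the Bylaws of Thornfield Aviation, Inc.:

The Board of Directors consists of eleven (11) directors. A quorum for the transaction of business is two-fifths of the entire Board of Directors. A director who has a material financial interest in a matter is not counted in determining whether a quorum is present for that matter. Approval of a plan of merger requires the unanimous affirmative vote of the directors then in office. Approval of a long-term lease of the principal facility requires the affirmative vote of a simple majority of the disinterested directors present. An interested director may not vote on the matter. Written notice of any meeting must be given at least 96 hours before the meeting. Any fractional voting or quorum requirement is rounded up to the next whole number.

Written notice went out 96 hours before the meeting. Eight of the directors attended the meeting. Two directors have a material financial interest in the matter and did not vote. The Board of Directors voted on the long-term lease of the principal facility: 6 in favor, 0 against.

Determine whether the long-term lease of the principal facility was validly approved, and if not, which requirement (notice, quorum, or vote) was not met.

Valid — all requirements satisfied.

Notice: 96 hours given; 96 required (96 ≥ 96). Satisfied.
Quorum: 8 present, but the 2 interested directors do not count, leaving 6. Quorum is 5. Satisfied.
Vote: the long-term lease of the principal facility requires a majority of the disinterested directors present (8 − 2 = 6). A majority of 6 is 4, so 4 affirmative votes are needed; 6 voted in favor. Satisfied.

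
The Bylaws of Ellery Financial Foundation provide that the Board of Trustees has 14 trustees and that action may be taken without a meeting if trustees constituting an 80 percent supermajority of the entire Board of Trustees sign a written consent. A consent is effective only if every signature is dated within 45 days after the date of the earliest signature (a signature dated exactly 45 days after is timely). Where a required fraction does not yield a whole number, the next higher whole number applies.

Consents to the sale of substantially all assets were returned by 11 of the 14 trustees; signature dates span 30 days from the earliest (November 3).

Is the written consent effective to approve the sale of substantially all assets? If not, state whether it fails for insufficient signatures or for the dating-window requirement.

Not effective — insufficient signatures.

Signatures required: an 80 percent supermajority of 14 — 4/5 of 14 = 11.20, rounded up to 12, so 12 needed; 11 signed. Insufficient.
Dating window: the latest signature is 30 days after the earliest; the limit is 45 days. Within the window.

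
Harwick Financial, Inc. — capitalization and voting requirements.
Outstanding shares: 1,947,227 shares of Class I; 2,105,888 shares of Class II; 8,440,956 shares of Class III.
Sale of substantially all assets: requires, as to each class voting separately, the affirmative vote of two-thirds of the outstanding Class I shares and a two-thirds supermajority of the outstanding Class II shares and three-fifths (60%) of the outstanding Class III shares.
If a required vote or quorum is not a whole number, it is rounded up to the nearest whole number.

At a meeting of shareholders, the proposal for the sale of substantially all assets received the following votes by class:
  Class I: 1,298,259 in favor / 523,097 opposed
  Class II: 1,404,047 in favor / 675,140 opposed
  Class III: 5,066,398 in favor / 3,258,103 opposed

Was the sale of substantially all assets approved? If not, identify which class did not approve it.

Class I: 2/3 of 1947227 = 1298151.33, rounded up to 1298152; 1,298,152 required, 1,298,259 in favor — approved.
Class II: 2/3 of 2105888 = 1403925.33, rounded up to 1403926; 1,403,926 required, 1,404,047 in favor — approved.
Class III: 3/5 of 8440956 = 5064573.60, rounded up to 5064574; 5,064,574 required, 5,066,398 in favor — approved.

Approved — every class gave the required vote.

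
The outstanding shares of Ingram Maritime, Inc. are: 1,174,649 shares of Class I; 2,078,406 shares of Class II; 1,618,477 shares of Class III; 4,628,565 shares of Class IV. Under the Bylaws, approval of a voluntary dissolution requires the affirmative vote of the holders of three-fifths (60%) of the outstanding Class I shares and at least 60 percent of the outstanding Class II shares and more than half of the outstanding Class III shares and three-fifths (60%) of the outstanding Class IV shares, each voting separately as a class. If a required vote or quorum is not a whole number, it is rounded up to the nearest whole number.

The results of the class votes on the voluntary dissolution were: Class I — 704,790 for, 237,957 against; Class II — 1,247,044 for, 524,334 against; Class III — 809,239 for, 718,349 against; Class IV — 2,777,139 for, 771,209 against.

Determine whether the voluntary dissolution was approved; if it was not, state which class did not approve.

Class I: 3/5 of 1174649 = 704789.40, rounded up to 704790; 704,790 required, 704,790 in favor — approved.
Class II: 3/5 of 2078406 = 1247043.60, rounded up to 1247044; 1,247,044 required, 1,247,044 in favor — approved.
Class III: a majority of 1618477 is 809239; 809,239 required, 809,239 in favor — approved.
Class IV: 3/5 of 4628565 = 2777139; 2,777,139 required, 2,777,139 in favor — approved.

Approved — every class gave the required vote.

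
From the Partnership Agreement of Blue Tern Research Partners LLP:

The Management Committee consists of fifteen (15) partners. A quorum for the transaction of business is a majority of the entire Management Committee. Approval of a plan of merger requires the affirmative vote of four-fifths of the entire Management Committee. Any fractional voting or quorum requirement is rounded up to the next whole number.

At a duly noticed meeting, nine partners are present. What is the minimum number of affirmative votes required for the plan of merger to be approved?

12

The plan of merger requires four-fifths of the entire Management Committee (15).
4/5 of 15 = 12.
(Only 9 can vote, so the plan of merger cannot pass at this meeting, but the required vote is still 12.)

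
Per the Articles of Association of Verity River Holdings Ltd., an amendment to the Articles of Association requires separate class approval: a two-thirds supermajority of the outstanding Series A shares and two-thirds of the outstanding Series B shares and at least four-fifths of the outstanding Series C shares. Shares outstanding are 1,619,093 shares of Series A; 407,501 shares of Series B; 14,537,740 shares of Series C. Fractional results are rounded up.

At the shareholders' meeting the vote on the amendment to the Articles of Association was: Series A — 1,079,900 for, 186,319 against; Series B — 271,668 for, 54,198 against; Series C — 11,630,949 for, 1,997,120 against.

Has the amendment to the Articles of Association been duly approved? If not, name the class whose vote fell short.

Approved — every class gave the required vote.

Series A: 2/3 of 1619093 = 1079395.33, rounded up to 1079396; 1,079,396 required, 1,079,900 in favor — approved.
Series B: 2/3 of 407501 = 271667.33, rounded up to 271668; 271,668 required, 271,668 in favor — approved.
Series C: 4/5 of 14537740 = 11630192; 11,630,192 required, 11,630,949 in favor — approved.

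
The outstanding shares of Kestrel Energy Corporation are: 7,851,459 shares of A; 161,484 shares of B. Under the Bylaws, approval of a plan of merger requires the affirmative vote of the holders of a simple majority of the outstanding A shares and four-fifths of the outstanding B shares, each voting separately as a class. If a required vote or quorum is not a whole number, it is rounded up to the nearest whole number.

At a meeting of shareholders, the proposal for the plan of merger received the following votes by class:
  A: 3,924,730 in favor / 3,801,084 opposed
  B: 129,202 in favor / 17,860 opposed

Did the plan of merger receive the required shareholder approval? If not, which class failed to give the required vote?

Not approved — the A shares did not give the required vote.

A: a majority of 7851459 is 3925730; 3,925,730 required, 3,924,730 in favor — not approved.
B: 4/5 of 161484 = 129187.20, rounded up to 129188; 129,188 required, 129,202 in favor — approved.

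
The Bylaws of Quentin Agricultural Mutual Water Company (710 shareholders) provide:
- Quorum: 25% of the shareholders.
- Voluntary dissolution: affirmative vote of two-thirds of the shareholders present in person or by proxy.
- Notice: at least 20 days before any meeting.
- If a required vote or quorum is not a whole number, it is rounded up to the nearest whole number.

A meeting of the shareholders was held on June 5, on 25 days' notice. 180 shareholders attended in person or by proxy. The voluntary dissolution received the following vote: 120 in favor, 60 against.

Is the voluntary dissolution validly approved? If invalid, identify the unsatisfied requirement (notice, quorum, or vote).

Valid — all requirements satisfied.

Notice: 25 days given; 20 required. Satisfied.
Quorum: 25% of 710 = 177.50, rounded up to 178; 180 present. Satisfied.
Vote: requires two-thirds of those present (180); 2/3 of 180 = 120, so 120 needed; 120 in favor. Satisfied.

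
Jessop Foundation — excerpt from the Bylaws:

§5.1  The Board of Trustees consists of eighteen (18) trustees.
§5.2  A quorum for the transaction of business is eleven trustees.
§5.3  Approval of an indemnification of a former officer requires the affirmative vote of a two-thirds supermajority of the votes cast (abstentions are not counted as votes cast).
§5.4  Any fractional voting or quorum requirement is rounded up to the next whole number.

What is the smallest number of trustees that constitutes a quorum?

11

The quorum is fixed at 11.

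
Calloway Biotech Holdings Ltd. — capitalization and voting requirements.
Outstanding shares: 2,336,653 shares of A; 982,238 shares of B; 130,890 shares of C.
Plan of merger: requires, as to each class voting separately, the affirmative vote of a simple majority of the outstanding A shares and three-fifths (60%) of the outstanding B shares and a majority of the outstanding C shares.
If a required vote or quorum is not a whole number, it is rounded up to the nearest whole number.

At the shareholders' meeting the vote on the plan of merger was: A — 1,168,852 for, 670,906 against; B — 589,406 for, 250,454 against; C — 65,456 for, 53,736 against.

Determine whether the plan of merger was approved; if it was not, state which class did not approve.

Approved — every class gave the required vote.

A: a majority of 2336653 is 1168327; 1,168,327 required, 1,168,852 in favor — approved.
B: 3/5 of 982238 = 589342.80, rounded up to 589343; 589,343 required, 589,406 in favor — approved.
C: a majority of 130890 is 65446; 65,446 required, 65,456 in favor — approved.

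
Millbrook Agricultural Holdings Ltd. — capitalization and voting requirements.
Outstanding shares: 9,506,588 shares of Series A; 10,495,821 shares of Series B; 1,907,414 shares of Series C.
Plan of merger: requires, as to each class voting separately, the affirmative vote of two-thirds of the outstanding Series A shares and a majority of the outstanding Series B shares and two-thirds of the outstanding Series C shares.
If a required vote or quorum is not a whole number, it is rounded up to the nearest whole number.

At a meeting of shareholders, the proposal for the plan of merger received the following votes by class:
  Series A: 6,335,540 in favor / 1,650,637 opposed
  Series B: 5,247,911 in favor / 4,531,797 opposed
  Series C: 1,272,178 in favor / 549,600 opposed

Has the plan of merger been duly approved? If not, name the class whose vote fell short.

Not approved — the Series A shares did not give the required vote.

Series A: 2/3 of 9506588 = 6337725.33, rounded up to 6337726; 6,337,726 required, 6,335,540 in favor — not approved.
Series B: a majority of 10495821 is 5247911; 5,247,911 required, 5,247,911 in favor — approved.
Series C: 2/3 of 1907414 = 1271609.33, rounded up to 1271610; 1,271,610 required, 1,272,178 in favor — approved.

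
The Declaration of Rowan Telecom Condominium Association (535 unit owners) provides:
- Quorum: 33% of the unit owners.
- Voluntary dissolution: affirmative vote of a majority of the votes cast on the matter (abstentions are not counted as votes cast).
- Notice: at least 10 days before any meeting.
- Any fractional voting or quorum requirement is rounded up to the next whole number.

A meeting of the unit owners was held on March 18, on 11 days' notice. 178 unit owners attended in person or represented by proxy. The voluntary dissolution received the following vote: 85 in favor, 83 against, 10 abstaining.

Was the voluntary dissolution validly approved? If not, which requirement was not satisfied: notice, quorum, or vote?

Valid — all requirements satisfied.

Notice: 11 days given; 10 required. Satisfied.
Quorum: 33% of 535 = 176.55, rounded up to 177; 178 present. Satisfied.
Vote: requires a majority of the votes cast (178 − 10 abstaining = 168); a majority of 168 is 85, so 85 needed; 85 in favor. Satisfied.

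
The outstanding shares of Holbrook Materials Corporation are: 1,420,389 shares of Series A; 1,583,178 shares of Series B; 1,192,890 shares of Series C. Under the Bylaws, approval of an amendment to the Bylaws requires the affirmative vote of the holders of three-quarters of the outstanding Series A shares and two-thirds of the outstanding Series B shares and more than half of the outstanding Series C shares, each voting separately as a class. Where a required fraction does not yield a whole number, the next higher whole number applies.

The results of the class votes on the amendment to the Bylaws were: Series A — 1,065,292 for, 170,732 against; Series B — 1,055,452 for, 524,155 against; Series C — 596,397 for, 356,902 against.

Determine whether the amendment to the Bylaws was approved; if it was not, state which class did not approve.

Series A: 3/4 of 1420389 = 1065291.75, rounded up to 1065292; 1,065,292 required, 1,065,292 in favor — approved.
Series B: 2/3 of 1583178 = 1055452; 1,055,452 required, 1,055,452 in favor — approved.
Series C: a majority of 1192890 is 596446; 596,446 required, 596,397 in favor — not approved.

Not approved — the Series C shares did not give the required vote.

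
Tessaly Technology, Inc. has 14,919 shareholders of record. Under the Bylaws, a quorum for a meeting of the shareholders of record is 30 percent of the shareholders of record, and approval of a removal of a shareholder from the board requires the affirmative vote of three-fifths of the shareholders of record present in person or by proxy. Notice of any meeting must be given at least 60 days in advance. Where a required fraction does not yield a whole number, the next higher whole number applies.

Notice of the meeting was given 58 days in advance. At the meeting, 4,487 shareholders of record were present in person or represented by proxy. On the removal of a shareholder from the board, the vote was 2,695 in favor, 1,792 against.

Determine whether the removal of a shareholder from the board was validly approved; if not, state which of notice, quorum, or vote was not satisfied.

Notice: 58 days given; 60 required. Not satisfied.
Quorum: 30% of 14,919 = 4,475.70, rounded up to 4,476; 4,487 present. Satisfied.
Vote: requires three-fifths of those present (4,487); 3/5 of 4487 = 2692.20, rounded up to 2693, so 2,693 needed; 2,695 in favor. Satisfied.

Invalid — notice requirement not satisfied.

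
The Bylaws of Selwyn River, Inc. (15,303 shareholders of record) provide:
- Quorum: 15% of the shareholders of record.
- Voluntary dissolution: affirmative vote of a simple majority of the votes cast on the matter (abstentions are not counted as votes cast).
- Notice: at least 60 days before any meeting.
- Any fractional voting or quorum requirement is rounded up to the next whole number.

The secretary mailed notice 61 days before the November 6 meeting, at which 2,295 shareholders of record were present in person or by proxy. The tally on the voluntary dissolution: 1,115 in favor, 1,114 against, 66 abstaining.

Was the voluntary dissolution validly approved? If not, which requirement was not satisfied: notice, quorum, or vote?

Invalid — quorum requirement not satisfied.

Notice: 61 days given; 60 required. Satisfied.
Quorum: 15% of 15,303 = 2,295.45, rounded up to 2,296; 2,295 present. Not satisfied.
Vote: requires a majority of the votes cast (2,295 − 66 abstaining = 2,229); a majority of 2229 is 1115, so 1,115 needed; 1,115 in favor. Satisfied.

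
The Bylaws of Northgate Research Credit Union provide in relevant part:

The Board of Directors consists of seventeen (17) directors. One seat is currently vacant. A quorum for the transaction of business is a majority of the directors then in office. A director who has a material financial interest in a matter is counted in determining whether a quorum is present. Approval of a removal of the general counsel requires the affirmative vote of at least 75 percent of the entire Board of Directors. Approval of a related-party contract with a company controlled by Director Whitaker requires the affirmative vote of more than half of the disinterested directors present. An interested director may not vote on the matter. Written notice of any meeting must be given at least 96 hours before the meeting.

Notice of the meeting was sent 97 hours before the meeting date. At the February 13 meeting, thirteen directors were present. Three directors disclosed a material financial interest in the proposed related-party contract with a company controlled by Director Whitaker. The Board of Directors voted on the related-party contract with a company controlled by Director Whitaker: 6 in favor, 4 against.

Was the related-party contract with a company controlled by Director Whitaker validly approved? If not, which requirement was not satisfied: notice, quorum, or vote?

Valid — all requirements satisfied.

Notice: 97 hours given; 96 required (97 ≥ 96). Satisfied.
Quorum: 13 present (interested directors count toward quorum); quorum is 9. Satisfied.
Vote: the related-party contract with a company controlled by Director Whitaker requires a majority of the disinterested directors present (13 − 3 = 10). A majority of 10 is 6, so 6 affirmative votes are needed; 6 voted in favor. Satisfied.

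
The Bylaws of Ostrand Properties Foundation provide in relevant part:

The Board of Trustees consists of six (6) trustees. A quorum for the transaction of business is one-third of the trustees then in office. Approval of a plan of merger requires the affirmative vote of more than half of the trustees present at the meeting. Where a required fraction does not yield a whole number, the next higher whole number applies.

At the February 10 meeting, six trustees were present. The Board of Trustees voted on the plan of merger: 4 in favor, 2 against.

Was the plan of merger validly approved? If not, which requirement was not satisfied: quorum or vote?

Quorum: 6 present; quorum is 2. Satisfied.
Vote: the plan of merger requires a majority of the trustees present (6). A majority of 6 is 4, so 4 affirmative votes are needed; 4 voted in favor. Satisfied.

Valid — all requirements satisfied.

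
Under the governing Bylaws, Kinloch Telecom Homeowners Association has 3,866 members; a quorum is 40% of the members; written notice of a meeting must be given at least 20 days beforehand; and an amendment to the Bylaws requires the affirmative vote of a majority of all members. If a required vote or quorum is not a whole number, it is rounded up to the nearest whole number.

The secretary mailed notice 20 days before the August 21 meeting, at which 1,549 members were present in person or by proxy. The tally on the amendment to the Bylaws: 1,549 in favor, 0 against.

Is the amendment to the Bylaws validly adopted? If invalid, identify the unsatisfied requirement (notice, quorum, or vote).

Invalid — vote requirement not satisfied.

Notice: 20 days given; 20 required. Satisfied.
Quorum: 40% of 3,866 = 1,546.40, rounded up to 1,547; 1,549 present. Satisfied.
Vote: requires a majority of all members (3,866); a majority of 3866 is 1934, so 1,934 needed; 1,549 in favor. Not satisfied.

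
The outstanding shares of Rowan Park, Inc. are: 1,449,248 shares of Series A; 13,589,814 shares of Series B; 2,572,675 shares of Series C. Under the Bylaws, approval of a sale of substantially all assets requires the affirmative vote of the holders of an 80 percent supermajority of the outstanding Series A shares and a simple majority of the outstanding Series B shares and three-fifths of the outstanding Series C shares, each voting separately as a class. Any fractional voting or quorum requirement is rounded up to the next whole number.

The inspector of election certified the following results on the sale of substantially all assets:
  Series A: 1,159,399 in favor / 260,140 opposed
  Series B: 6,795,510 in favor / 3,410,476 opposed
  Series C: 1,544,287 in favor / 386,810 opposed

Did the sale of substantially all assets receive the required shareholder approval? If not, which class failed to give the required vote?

Approved — every class gave the required vote.

Series A: 4/5 of 1449248 = 1159398.40, rounded up to 1159399; 1,159,399 required, 1,159,399 in favor — approved.
Series B: a majority of 13589814 is 6794908; 6,794,908 required, 6,795,510 in favor — approved.
Series C: 3/5 of 2572675 = 1543605; 1,543,605 required, 1,544,287 in favor — approved.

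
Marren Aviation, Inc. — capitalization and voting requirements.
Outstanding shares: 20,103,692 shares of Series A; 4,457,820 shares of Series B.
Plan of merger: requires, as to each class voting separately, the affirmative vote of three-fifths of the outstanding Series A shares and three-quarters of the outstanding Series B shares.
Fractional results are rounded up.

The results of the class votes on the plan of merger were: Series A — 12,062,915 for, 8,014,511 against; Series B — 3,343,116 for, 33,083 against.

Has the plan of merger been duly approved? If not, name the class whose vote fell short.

Not approved — the Series B shares did not give the required vote.

Series A: 3/5 of 20103692 = 12062215.20, rounded up to 12062216; 12,062,216 required, 12,062,915 in favor — approved.
Series B: 3/4 of 4457820 = 3343365; 3,343,365 required, 3,343,116 in favor — not approved.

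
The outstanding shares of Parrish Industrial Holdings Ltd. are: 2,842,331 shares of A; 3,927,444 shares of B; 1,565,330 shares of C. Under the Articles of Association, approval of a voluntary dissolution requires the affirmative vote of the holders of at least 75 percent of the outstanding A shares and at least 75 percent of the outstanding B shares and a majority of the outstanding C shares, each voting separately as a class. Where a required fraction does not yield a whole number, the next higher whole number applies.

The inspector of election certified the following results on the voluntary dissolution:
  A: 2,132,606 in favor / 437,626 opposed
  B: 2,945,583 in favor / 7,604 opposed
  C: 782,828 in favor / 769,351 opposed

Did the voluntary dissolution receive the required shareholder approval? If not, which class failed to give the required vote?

Approved — every class gave the required vote.

A: 3/4 of 2842331 = 2131748.25, rounded up to 2131749; 2,131,749 required, 2,132,606 in favor — approved.
B: 3/4 of 3927444 = 2945583; 2,945,583 required, 2,945,583 in favor — approved.
C: a majority of 1565330 is 782666; 782,666 required, 782,828 in favor — approved.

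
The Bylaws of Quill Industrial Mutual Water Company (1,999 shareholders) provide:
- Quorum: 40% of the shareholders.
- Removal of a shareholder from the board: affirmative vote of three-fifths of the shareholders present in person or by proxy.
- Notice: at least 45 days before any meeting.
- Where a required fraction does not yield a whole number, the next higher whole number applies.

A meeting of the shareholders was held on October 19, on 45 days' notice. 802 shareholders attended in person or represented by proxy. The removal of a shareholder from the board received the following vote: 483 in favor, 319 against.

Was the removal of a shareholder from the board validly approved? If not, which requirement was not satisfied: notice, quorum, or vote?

Valid — all requirements satisfied.

Notice: 45 days given; 45 required. Satisfied.
Quorum: 40% of 1,999 = 799.60, rounded up to 800; 802 present. Satisfied.
Vote: requires three-fifths of those present (802); 3/5 of 802 = 481.20, rounded up to 482, so 482 needed; 483 in favor. Satisfied.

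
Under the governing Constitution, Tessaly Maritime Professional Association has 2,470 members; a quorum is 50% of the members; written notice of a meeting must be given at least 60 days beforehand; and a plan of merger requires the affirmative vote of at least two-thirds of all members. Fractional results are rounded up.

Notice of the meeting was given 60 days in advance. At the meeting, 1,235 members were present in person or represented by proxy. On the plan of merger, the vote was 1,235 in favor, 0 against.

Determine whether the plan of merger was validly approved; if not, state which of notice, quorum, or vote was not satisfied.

Invalid — vote requirement not satisfied.

Notice: 60 days given; 60 required. Satisfied.
Quorum: 50% of 2,470 = 1,235; 1,235 present. Satisfied.
Vote: requires two-thirds of all members (2,470); 2/3 of 2470 = 1646.67, rounded up to 1647, so 1,647 needed; 1,235 in favor. Not satisfied.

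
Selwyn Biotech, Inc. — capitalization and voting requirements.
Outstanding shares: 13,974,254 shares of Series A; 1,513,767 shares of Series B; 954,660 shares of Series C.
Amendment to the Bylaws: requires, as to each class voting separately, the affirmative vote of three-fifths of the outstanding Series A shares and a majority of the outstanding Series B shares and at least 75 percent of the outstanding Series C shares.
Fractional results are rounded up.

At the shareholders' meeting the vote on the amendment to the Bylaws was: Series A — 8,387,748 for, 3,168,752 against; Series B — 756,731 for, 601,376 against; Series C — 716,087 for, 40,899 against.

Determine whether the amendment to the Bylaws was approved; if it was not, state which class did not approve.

Not approved — the Series B shares did not give the required vote.

Series A: 3/5 of 13974254 = 8384552.40, rounded up to 8384553; 8,384,553 required, 8,387,748 in favor — approved.
Series B: a majority of 1513767 is 756884; 756,884 required, 756,731 in favor — not approved.
Series C: 3/4 of 954660 = 715995; 715,995 required, 716,087 in favor — approved.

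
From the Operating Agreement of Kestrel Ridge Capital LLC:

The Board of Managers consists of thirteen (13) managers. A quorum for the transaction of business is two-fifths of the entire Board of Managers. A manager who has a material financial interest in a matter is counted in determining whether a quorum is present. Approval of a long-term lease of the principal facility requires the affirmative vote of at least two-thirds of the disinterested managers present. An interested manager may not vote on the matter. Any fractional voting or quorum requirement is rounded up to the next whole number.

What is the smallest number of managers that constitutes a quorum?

6

2/5 of 13 = 5.20, rounded up to 6.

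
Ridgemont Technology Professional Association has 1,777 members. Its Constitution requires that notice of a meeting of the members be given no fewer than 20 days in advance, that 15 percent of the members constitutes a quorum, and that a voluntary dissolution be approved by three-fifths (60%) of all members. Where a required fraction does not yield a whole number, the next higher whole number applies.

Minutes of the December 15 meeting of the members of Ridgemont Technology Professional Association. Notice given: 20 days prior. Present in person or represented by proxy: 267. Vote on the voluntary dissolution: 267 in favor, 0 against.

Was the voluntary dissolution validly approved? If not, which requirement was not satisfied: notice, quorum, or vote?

Invalid — vote requirement not satisfied.

Notice: 20 days given; 20 required. Satisfied.
Quorum: 15% of 1,777 = 266.55, rounded up to 267; 267 present. Satisfied.
Vote: requires three-fifths of all members (1,777); 3/5 of 1777 = 1066.20, rounded up to 1067, so 1,067 needed; 267 in favor. Not satisfied.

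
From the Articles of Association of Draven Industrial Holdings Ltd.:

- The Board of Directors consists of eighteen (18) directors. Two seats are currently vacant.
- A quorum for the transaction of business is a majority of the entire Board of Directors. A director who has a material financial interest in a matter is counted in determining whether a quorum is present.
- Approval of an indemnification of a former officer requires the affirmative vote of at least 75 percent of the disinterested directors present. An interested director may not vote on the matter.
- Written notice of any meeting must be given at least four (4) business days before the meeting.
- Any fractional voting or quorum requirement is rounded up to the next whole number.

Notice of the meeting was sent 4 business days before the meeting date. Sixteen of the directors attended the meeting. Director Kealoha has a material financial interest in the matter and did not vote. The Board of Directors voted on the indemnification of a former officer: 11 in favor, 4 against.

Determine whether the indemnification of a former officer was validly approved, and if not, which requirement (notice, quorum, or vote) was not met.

Notice: 4 business days given; 4 required (4 ≥ 4). Satisfied.
Quorum: 16 present (interested directors count toward quorum); quorum is 10. Satisfied.
Vote: the indemnification of a former officer requires three-fourths of the disinterested directors present (16 − 1 = 15). 3/4 of 15 = 11.25, rounded up to 12, so 12 affirmative votes are needed; 11 voted in favor. Not satisfied.

Invalid — vote requirement not satisfied.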